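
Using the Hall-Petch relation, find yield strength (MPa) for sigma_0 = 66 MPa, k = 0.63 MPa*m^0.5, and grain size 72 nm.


d = 72 nm = 7.2e-08 m
sqrt(d) = 0.0002683282
Hall-Petch contribution = k / sqrt(d) = 0.63 / 0.0002683282 = 2347.9 MPa
sigma = sigma_0 + k/sqrt(d) = 66 + 2347.9 = 2413.9 MPa

2413.9


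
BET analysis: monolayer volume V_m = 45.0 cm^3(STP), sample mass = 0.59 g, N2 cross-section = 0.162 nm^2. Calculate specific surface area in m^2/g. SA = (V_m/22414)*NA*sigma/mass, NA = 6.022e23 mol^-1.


Number of moles in monolayer = V_m / 22414 = 45.0 / 22414 = 0.00200767
Number of molecules = moles * NA = 0.00200767 * 6.022e23
SA = molecules * sigma / mass
SA = (45.0 / 22414) * 6.022e23 * 0.162e-18 / 0.59
SA = 332.0 m^2/g

332.0


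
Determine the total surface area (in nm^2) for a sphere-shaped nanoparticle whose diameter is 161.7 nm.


Radius r = 161.7/2 = 80.85 nm
Surface area SA = 4 * pi * r^2
SA = 4 * pi * (80.85)^2
SA = 82142.88 nm^2

82142.88


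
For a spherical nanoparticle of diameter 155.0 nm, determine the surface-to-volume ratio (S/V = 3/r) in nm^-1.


Radius r = 155.0/2 = 77.5 nm
S/V = 3 / r = 3 / 77.5
S/V = 0.0387 nm^-1

0.0387


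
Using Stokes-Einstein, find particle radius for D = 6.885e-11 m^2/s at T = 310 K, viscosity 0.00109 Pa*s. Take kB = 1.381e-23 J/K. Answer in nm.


Stokes-Einstein: R = kB*T / (6*pi*eta*D)
R = 1.381e-23 * 310 / (6 * pi * 0.00109 * 6.885e-11)
R = 3.02638e-09 m = 3.03 nm

3.03


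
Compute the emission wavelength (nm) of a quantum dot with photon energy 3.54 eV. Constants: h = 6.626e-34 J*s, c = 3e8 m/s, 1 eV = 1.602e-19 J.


Convert energy: E = 3.54 eV = 3.54 * 1.602e-19 = 5.67108e-19 J
lambda = h*c / E = 6.626e-34 * 3e8 / 5.67108e-19
lambda = 3.50515e-07 m = 350.5 nm

350.5


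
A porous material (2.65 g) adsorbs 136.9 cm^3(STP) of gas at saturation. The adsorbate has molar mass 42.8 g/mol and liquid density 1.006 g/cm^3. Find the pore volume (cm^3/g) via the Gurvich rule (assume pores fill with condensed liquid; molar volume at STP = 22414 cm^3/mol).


Moles adsorbed n = V_ads / 22414 = 136.9 / 22414 = 6.107790e-03 mol
Liquid volume V_liq = n * M / rho_liq = 6.107790e-03 * 42.8 / 1.006 = 0.25985 cm^3
Specific pore volume V_pore = V_liq / m_sample = 0.25985 / 2.65
V_pore = 0.0981 cm^3/g

0.0981


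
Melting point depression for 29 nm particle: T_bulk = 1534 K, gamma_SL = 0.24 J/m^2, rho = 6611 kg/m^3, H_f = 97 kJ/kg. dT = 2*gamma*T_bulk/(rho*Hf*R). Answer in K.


Radius R = 29/2 = 14.5 nm = 1.45e-08 m
Convert H_f = 97 kJ/kg = 97000 J/kg
dT = 2 * gamma_SL * T_bulk / (rho * H_f * R)
dT = 2 * 0.24 * 1534 / (6611 * 97000 * 1.45e-08)
dT = 79.2 K

79.2


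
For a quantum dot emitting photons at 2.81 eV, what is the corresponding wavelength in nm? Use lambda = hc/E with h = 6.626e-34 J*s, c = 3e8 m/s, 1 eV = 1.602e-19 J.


Convert energy: E = 2.81 eV = 2.81 * 1.602e-19 = 4.50162e-19 J
lambda = h*c / E = 6.626e-34 * 3e8 / 4.50162e-19
lambda = 4.41574e-07 m = 441.6 nm

441.6


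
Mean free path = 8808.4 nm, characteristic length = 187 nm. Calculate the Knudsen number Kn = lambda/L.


Knudsen number Kn = lambda / L
Kn = 8808.4 / 187
Kn = 47.1037

47.1037


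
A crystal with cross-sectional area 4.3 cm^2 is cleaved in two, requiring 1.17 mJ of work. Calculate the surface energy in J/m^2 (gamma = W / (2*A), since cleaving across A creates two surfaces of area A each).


Convert: A = 4.3 cm^2 = 0.00043 m^2, W = 1.17 mJ = 0.00117 J
Cleaving exposes two faces of area A, so total new surface = 2*A and gamma = W / (2*A)
gamma = 0.00117 / (2 * 0.00043)
gamma = 1.36 J/m^2

1.36


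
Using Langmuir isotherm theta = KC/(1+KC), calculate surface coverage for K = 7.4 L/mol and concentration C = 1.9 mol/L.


Langmuir isotherm: theta = K*C / (1 + K*C)
K*C = 7.4 * 1.9 = 14.06
theta = 14.06 / (1 + 14.06) = 14.06 / 15.06
theta = 0.9336

0.9336


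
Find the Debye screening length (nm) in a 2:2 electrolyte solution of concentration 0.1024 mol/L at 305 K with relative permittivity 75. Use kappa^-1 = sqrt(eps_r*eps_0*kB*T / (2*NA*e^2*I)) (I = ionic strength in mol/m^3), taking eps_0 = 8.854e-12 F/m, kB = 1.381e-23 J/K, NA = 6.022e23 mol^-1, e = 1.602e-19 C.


Ionic strength I = 0.1024 * 2^2 * 1000 = 409.6 mol/m^3
kappa^-1 = sqrt(75 * 8.854e-12 * 1.381e-23 * 305 / (2 * 6.022e23 * (1.602e-19)^2 * 409.6))
kappa^-1 = 0.47 nm

0.47


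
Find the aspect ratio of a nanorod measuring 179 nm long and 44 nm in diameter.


Aspect ratio AR = length / diameter
AR = 179 / 44
AR = 4.07

4.07


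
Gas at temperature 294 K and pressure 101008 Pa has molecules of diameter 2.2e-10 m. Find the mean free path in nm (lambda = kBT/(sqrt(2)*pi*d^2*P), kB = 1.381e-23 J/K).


Mean free path: lambda = kB*T / (sqrt(2) * pi * d^2 * P)
lambda = 1.381e-23 * 294 / (sqrt(2) * pi * (2.2e-10)^2 * 101008)
lambda = 1.86928e-07 m
lambda = 186.93 nm

186.93


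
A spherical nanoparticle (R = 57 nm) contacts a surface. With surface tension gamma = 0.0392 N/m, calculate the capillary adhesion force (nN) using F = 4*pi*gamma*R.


Convert radius: R = 57 nm = 5.7e-08 m
F = 4 * pi * gamma * R
F = 4 * pi * 0.0392 * 5.7e-08
F = 2.80783e-08 N = 28.0783 nN

28.0783


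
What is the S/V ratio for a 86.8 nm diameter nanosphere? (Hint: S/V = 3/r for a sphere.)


Radius r = 86.8/2 = 43.4 nm
S/V = 3 / r = 3 / 43.4
S/V = 0.0691 nm^-1

0.0691


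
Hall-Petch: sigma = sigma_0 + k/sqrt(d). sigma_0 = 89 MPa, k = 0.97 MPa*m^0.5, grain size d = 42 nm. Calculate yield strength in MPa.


d = 42 nm = 4.2e-08 m
sqrt(d) = 0.000204939
Hall-Petch contribution = k / sqrt(d) = 0.97 / 0.000204939 = 4733.1 MPa
sigma = sigma_0 + k/sqrt(d) = 89 + 4733.1 = 4822.1 MPa

4822.1


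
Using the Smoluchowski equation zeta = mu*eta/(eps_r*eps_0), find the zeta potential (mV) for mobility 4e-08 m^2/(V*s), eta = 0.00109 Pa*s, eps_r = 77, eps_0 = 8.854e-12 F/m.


Smoluchowski equation: zeta = mu * eta / (eps_r * eps_0)
zeta = 4e-08 * 0.00109 / (77 * 8.854e-12)
zeta = 0.063952 V = 63.95 mV

63.95


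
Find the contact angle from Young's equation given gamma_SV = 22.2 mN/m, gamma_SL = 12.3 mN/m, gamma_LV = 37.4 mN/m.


cos(theta) = (gamma_SV - gamma_SL) / gamma_LV
cos(theta) = (22.2 - 12.3) / 37.4
cos(theta) = 0.264706
theta = arccos(0.264706) = 74.65 degrees

74.65


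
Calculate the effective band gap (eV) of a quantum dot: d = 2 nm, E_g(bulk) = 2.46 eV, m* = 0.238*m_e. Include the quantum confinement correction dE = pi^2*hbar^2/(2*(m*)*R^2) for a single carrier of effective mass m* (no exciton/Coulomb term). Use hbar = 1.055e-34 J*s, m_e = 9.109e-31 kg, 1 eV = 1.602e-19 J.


Radius R = 2/2 nm = 1e-09 m
Confinement energy dE = pi^2 * hbar^2 / (2 * m_eff * m_e * R^2)
dE = pi^2 * (1.055e-34)^2 / (2 * 0.238 * 9.109e-31 * (1e-09)^2) J, divided by 1.602e-19 J/eV
dE = 1.5815 eV
Total band gap = E_g(bulk) + dE = 2.46 + 1.5815 = 4.0415 eV

4.0415


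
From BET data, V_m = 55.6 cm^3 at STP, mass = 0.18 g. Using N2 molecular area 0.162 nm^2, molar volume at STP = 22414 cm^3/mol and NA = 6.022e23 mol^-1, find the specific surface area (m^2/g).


Number of moles in monolayer = V_m / 22414 = 55.6 / 22414 = 0.00248059
Number of molecules = moles * NA = 0.00248059 * 6.022e23
SA = molecules * sigma / mass
SA = (55.6 / 22414) * 6.022e23 * 0.162e-18 / 0.18
SA = 1344.4 m^2/g

1344.4


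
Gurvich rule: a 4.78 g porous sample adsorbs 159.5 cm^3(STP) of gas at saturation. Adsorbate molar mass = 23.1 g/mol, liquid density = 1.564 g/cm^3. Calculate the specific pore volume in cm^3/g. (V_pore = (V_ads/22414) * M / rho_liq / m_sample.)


Moles adsorbed n = V_ads / 22414 = 159.5 / 22414 = 7.116088e-03 mol
Liquid volume V_liq = n * M / rho_liq = 7.116088e-03 * 23.1 / 1.564 = 0.10510 cm^3
Specific pore volume V_pore = V_liq / m_sample = 0.10510 / 4.78
V_pore = 0.022 cm^3/g

0.022


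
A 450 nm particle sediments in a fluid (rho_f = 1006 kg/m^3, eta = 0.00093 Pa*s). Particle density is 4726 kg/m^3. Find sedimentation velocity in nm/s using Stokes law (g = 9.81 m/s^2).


Radius R = 450/2 nm = 2.25e-07 m
Density difference = 4726 - 1006 = 3720 kg/m^3
v = 2 * R^2 * (rho_p - rho_f) * g / (9 * eta)
v = 2 * (2.25e-07)^2 * 3720 * 9.81 / (9 * 0.00093)
v = 4.4145e-07 m/s = 441.45 nm/s

441.45


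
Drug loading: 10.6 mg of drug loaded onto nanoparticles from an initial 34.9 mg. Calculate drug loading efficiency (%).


Drug loading efficiency = (drug loaded / drug initial) * 100
DLE = 10.6 / 34.9 * 100
DLE = 0.3037 * 100
DLE = 30.37%

30.37


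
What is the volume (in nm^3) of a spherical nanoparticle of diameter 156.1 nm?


Radius r = 156.1/2 = 78.05 nm
Volume V = (4/3) * pi * r^3
V = (4/3) * pi * (78.05)^3
V = 1991623.91 nm^3

1991623.91


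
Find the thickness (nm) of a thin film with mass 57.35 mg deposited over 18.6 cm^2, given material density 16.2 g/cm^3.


Convert: m = 57.35 mg = 5.7350e-05 kg, A = 18.6 cm^2 = 1.8600e-03 m^2, rho = 16.2 g/cm^3 = 16200 kg/m^3
t = m / (A * rho)
t = 5.7350e-05 / (1.8600e-03 * 16200)
t = 1.9033e-06 m = 1903.3 nm

1903.3


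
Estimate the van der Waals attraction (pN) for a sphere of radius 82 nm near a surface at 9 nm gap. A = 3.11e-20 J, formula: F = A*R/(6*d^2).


Convert to SI: R = 82 nm = 8.2e-08 m, d = 9 nm = 9e-09 m
F = A * R / (6 * d^2)
F = 3.11e-20 * 8.2e-08 / (6 * (9e-09)^2)
F = 5.24733e-12 N = 5.247 pN

5.247


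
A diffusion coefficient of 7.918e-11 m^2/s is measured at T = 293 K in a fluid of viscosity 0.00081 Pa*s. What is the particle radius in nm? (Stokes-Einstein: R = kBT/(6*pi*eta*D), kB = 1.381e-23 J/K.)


Stokes-Einstein: R = kB*T / (6*pi*eta*D)
R = 1.381e-23 * 293 / (6 * pi * 0.00081 * 7.918e-11)
R = 3.34703e-09 m = 3.35 nm

3.35


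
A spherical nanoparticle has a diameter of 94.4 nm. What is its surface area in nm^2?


Radius r = 94.4/2 = 47.2 nm
Surface area SA = 4 * pi * r^2
SA = 4 * pi * (47.2)^2
SA = 27995.86 nm^2

27995.86


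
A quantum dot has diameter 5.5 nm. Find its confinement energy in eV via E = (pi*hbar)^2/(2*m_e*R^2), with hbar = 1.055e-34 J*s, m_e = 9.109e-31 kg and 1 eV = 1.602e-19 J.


Radius R = 5.5/2 = 2.75 nm = 2.75e-09 m
E = (pi * 1.055e-34)^2 / (2 * 9.109e-31 * (2.75e-09)^2)
E(J) = 7.97331e-21
E = E(J) / 1.602e-19 = 0.0498 eV

0.0498


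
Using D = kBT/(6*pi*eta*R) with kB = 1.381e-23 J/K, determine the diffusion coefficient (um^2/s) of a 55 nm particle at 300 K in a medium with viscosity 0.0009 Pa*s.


Radius R = 55/2 = 27.5 nm = 2.75e-08 m
D = kB*T / (6*pi*eta*R)
D = 1.381e-23 * 300 / (6 * pi * 0.0009 * 2.75e-08)
D = 8.88052e-12 m^2/s = 8.881 um^2/s

8.881


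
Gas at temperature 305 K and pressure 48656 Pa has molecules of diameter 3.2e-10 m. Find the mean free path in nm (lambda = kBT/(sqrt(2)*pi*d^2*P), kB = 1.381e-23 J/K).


Mean free path: lambda = kB*T / (sqrt(2) * pi * d^2 * P)
lambda = 1.381e-23 * 305 / (sqrt(2) * pi * (3.2e-10)^2 * 48656)
lambda = 1.9028e-07 m
lambda = 190.28 nm

190.28


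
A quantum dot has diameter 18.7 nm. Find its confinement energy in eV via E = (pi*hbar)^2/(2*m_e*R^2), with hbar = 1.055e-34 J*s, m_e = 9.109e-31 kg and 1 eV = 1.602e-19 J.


Radius R = 18.7/2 = 9.35 nm = 9.35e-09 m
E = (pi * 1.055e-34)^2 / (2 * 9.109e-31 * (9.35e-09)^2)
E(J) = 6.89733e-22
E = E(J) / 1.602e-19 = 0.0043 eV

0.0043


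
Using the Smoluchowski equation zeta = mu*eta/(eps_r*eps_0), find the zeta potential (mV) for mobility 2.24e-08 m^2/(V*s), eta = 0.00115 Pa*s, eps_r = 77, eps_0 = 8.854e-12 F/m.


Smoluchowski equation: zeta = mu * eta / (eps_r * eps_0)
zeta = 2.24e-08 * 0.00115 / (77 * 8.854e-12)
zeta = 0.037785 V = 37.78 mV

37.78


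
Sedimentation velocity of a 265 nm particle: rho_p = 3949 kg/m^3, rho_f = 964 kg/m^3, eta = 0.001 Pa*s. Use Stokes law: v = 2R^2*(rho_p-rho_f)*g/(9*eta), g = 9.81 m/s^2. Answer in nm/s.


Radius R = 265/2 nm = 1.325e-07 m
Density difference = 3949 - 964 = 2985 kg/m^3
v = 2 * R^2 * (rho_p - rho_f) * g / (9 * eta)
v = 2 * (1.325e-07)^2 * 2985 * 9.81 / (9 * 0.001)
v = 1.14244e-07 m/s = 114.2438 nm/s

114.2438


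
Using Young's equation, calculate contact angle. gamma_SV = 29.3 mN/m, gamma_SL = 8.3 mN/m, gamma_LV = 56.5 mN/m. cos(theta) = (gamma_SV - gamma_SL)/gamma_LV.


cos(theta) = (gamma_SV - gamma_SL) / gamma_LV
cos(theta) = (29.3 - 8.3) / 56.5
cos(theta) = 0.371681
theta = arccos(0.371681) = 68.18 degrees

68.18


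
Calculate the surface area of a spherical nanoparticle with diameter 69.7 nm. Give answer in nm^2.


Radius r = 69.7/2 = 34.85 nm
Surface area SA = 4 * pi * r^2
SA = 4 * pi * (34.85)^2
SA = 15262.14 nm^2

15262.14


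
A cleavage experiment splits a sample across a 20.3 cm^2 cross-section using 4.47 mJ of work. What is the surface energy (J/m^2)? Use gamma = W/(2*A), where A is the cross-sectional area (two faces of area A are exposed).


Convert: A = 20.3 cm^2 = 0.00203 m^2, W = 4.47 mJ = 0.00447 J
Cleaving exposes two faces of area A, so total new surface = 2*A and gamma = W / (2*A)
gamma = 0.00447 / (2 * 0.00203)
gamma = 1.101 J/m^2

1.101


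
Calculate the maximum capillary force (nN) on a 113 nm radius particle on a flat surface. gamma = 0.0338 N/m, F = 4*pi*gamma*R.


Convert radius: R = 113 nm = 1.13e-07 m
F = 4 * pi * gamma * R
F = 4 * pi * 0.0338 * 1.13e-07
F = 4.7996e-08 N = 47.996 nN

47.996


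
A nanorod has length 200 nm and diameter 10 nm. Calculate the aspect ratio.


Aspect ratio AR = length / diameter
AR = 200 / 10
AR = 20.0

20.0


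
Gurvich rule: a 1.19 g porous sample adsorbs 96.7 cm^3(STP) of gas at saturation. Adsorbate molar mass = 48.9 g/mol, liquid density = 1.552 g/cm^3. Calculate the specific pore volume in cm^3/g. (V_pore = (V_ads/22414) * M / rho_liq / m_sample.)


Moles adsorbed n = V_ads / 22414 = 96.7 / 22414 = 4.314268e-03 mol
Liquid volume V_liq = n * M / rho_liq = 4.314268e-03 * 48.9 / 1.552 = 0.13593 cm^3
Specific pore volume V_pore = V_liq / m_sample = 0.13593 / 1.19
V_pore = 0.1142 cm^3/g

0.1142


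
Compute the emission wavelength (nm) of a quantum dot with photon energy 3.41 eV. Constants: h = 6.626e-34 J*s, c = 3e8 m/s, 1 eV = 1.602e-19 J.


Convert energy: E = 3.41 eV = 3.41 * 1.602e-19 = 5.46282e-19 J
lambda = h*c / E = 6.626e-34 * 3e8 / 5.46282e-19
lambda = 3.63878e-07 m = 363.9 nm

363.9


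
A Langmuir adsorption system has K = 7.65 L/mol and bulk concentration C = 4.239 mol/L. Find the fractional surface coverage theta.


Langmuir isotherm: theta = K*C / (1 + K*C)
K*C = 7.65 * 4.239 = 32.42835
theta = 32.42835 / (1 + 32.42835) = 32.42835 / 33.42835
theta = 0.9701

0.9701


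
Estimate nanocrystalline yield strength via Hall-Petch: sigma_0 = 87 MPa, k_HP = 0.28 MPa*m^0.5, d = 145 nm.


d = 145 nm = 1.45e-07 m
sqrt(d) = 0.0003807887
Hall-Petch contribution = k / sqrt(d) = 0.28 / 0.0003807887 = 735.3 MPa
sigma = sigma_0 + k/sqrt(d) = 87 + 735.3 = 822.3 MPa

822.3


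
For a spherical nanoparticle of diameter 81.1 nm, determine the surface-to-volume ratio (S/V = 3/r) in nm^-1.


Radius r = 81.1/2 = 40.55 nm
S/V = 3 / r = 3 / 40.55
S/V = 0.074 nm^-1

0.074


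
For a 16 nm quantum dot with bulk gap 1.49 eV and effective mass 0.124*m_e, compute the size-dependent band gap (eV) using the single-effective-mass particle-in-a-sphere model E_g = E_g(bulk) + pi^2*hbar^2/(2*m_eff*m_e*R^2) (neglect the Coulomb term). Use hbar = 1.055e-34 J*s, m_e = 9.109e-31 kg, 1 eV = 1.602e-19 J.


Radius R = 16/2 nm = 8e-09 m
Confinement energy dE = pi^2 * hbar^2 / (2 * m_eff * m_e * R^2)
dE = pi^2 * (1.055e-34)^2 / (2 * 0.124 * 9.109e-31 * (8e-09)^2) J, divided by 1.602e-19 J/eV
dE = 0.0474 eV
Total band gap = E_g(bulk) + dE = 1.49 + 0.0474 = 1.5374 eV

1.5374


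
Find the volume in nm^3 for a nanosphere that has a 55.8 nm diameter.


Radius r = 55.8/2 = 27.9 nm
Volume V = (4/3) * pi * r^3
V = (4/3) * pi * (27.9)^3
V = 90970.63 nm^3

90970.63


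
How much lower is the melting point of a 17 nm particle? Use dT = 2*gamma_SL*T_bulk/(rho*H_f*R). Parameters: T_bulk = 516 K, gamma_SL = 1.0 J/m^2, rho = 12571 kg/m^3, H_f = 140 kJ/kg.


Radius R = 17/2 = 8.5 nm = 8.5e-09 m
Convert H_f = 140 kJ/kg = 140000 J/kg
dT = 2 * gamma_SL * T_bulk / (rho * H_f * R)
dT = 2 * 1.0 * 516 / (12571 * 140000 * 8.5e-09)
dT = 69.0 K

69.0


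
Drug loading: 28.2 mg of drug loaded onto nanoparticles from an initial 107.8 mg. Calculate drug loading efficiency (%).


Drug loading efficiency = (drug loaded / drug initial) * 100
DLE = 28.2 / 107.8 * 100
DLE = 0.2616 * 100
DLE = 26.16%

26.16


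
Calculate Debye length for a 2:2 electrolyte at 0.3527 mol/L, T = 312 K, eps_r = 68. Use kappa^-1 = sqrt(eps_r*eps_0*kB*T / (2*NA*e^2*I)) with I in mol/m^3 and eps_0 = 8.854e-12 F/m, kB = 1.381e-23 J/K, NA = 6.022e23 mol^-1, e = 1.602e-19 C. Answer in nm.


Ionic strength I = 0.3527 * 2^2 * 1000 = 1410.8 mol/m^3
kappa^-1 = sqrt(68 * 8.854e-12 * 1.381e-23 * 312 / (2 * 6.022e23 * (1.602e-19)^2 * 1410.8))
kappa^-1 = 0.244 nm

0.244


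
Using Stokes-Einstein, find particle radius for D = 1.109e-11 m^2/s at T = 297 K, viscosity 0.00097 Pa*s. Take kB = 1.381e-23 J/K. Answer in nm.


Stokes-Einstein: R = kB*T / (6*pi*eta*D)
R = 1.381e-23 * 297 / (6 * pi * 0.00097 * 1.109e-11)
R = 2.02277e-08 m = 20.23 nm

20.23


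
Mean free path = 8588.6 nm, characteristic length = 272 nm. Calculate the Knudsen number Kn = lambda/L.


Knudsen number Kn = lambda / L
Kn = 8588.6 / 272
Kn = 31.5757

31.5757


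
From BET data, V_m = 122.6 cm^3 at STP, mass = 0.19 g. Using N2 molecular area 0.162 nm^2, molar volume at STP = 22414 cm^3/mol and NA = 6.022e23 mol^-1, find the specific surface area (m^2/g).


Number of moles in monolayer = V_m / 22414 = 122.6 / 22414 = 0.0054698
Number of molecules = moles * NA = 0.0054698 * 6.022e23
SA = molecules * sigma / mass
SA = (122.6 / 22414) * 6.022e23 * 0.162e-18 / 0.19
SA = 2808.5 m^2/g

2808.5


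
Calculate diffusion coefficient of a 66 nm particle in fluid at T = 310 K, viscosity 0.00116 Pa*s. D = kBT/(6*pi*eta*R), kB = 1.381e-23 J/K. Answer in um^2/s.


Radius R = 66/2 = 33 nm = 3.3e-08 m
D = kB*T / (6*pi*eta*R)
D = 1.381e-23 * 310 / (6 * pi * 0.00116 * 3.3e-08)
D = 5.93311e-12 m^2/s = 5.933 um^2/s

5.933


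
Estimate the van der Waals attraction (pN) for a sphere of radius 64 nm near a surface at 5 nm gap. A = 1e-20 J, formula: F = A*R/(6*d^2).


Convert to SI: R = 64 nm = 6.4e-08 m, d = 5 nm = 5e-09 m
F = A * R / (6 * d^2)
F = 1e-20 * 6.4e-08 / (6 * (5e-09)^2)
F = 4.26667e-12 N = 4.267 pN

4.267


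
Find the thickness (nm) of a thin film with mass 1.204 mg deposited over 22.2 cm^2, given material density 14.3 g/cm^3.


Convert: m = 1.204 mg = 1.2040e-06 kg, A = 22.2 cm^2 = 2.2200e-03 m^2, rho = 14.3 g/cm^3 = 14300 kg/m^3
t = m / (A * rho)
t = 1.2040e-06 / (2.2200e-03 * 14300)
t = 3.7926e-08 m = 37.9 nm

37.9


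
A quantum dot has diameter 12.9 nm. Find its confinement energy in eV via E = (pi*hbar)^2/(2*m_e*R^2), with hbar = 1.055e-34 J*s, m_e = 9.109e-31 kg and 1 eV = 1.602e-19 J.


Radius R = 12.9/2 = 6.45 nm = 6.45e-09 m
E = (pi * 1.055e-34)^2 / (2 * 9.109e-31 * (6.45e-09)^2)
E(J) = 1.44939e-21
E = E(J) / 1.602e-19 = 0.009 eV

0.009


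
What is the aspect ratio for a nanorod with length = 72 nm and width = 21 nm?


Aspect ratio AR = length / diameter
AR = 72 / 21
AR = 3.43

3.43


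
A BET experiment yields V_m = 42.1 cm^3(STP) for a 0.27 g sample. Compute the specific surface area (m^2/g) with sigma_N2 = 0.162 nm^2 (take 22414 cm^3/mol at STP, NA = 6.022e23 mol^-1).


Number of moles in monolayer = V_m / 22414 = 42.1 / 22414 = 0.00187829
Number of molecules = moles * NA = 0.00187829 * 6.022e23
SA = molecules * sigma / mass
SA = (42.1 / 22414) * 6.022e23 * 0.162e-18 / 0.27
SA = 678.7 m^2/g

678.7


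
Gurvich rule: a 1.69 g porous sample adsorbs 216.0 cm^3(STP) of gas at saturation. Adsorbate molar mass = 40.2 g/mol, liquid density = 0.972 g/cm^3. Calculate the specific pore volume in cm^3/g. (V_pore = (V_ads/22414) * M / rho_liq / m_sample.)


Moles adsorbed n = V_ads / 22414 = 216.0 / 22414 = 9.636834e-03 mol
Liquid volume V_liq = n * M / rho_liq = 9.636834e-03 * 40.2 / 0.972 = 0.39856 cm^3
Specific pore volume V_pore = V_liq / m_sample = 0.39856 / 1.69
V_pore = 0.2358 cm^3/g

0.2358


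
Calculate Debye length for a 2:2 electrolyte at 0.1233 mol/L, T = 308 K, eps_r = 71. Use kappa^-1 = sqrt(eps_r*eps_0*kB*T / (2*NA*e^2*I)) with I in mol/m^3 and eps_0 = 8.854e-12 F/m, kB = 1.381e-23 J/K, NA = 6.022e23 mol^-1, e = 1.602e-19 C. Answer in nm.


Ionic strength I = 0.1233 * 2^2 * 1000 = 493.2 mol/m^3
kappa^-1 = sqrt(71 * 8.854e-12 * 1.381e-23 * 308 / (2 * 6.022e23 * (1.602e-19)^2 * 493.2))
kappa^-1 = 0.419 nm

0.419


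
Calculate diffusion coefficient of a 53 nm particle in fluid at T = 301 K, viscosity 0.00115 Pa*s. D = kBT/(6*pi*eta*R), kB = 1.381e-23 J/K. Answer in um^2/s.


Radius R = 53/2 = 26.5 nm = 2.65e-08 m
D = kB*T / (6*pi*eta*R)
D = 1.381e-23 * 301 / (6 * pi * 0.00115 * 2.65e-08)
D = 7.23628e-12 m^2/s = 7.236 um^2/s

7.236


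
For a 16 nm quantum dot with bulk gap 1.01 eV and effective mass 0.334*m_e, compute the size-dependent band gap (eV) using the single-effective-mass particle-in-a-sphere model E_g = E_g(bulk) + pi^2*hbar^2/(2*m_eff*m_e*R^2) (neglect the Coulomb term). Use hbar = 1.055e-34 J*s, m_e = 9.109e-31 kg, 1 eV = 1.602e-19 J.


Radius R = 16/2 nm = 8e-09 m
Confinement energy dE = pi^2 * hbar^2 / (2 * m_eff * m_e * R^2)
dE = pi^2 * (1.055e-34)^2 / (2 * 0.334 * 9.109e-31 * (8e-09)^2) J, divided by 1.602e-19 J/eV
dE = 0.0176 eV
Total band gap = E_g(bulk) + dE = 1.01 + 0.0176 = 1.0276 eV

1.0276


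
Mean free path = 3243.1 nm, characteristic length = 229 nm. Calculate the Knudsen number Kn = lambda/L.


Knudsen number Kn = lambda / L
Kn = 3243.1 / 229
Kn = 14.162

14.162


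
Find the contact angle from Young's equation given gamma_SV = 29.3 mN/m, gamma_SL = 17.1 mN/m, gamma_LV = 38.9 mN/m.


cos(theta) = (gamma_SV - gamma_SL) / gamma_LV
cos(theta) = (29.3 - 17.1) / 38.9
cos(theta) = 0.313625
theta = arccos(0.313625) = 71.72 degrees

71.72


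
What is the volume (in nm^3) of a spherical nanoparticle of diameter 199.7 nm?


Radius r = 199.7/2 = 99.85 nm
Volume V = (4/3) * pi * r^3
V = (4/3) * pi * (99.85)^3
V = 4169968.91 nm^3

4169968.91


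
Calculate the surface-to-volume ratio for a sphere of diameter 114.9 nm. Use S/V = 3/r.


Radius r = 114.9/2 = 57.45 nm
S/V = 3 / r = 3 / 57.45
S/V = 0.0522 nm^-1

0.0522


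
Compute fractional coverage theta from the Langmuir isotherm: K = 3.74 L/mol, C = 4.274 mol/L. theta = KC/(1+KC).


Langmuir isotherm: theta = K*C / (1 + K*C)
K*C = 3.74 * 4.274 = 15.98476
theta = 15.98476 / (1 + 15.98476) = 15.98476 / 16.98476
theta = 0.9411

0.9411


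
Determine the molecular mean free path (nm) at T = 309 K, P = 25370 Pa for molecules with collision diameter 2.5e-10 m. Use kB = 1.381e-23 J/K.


Mean free path: lambda = kB*T / (sqrt(2) * pi * d^2 * P)
lambda = 1.381e-23 * 309 / (sqrt(2) * pi * (2.5e-10)^2 * 25370)
lambda = 6.05741e-07 m
lambda = 605.74 nm

605.74


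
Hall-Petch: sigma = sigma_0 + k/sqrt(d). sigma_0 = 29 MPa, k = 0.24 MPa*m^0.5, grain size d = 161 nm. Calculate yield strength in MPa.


d = 161 nm = 1.61e-07 m
sqrt(d) = 0.0004012481
Hall-Petch contribution = k / sqrt(d) = 0.24 / 0.0004012481 = 598.1 MPa
sigma = sigma_0 + k/sqrt(d) = 29 + 598.1 = 627.1 MPa

627.1


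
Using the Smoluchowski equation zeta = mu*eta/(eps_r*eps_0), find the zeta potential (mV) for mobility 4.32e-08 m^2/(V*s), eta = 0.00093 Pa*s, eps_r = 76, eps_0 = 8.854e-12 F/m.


Smoluchowski equation: zeta = mu * eta / (eps_r * eps_0)
zeta = 4.32e-08 * 0.00093 / (76 * 8.854e-12)
zeta = 0.059705 V = 59.71 mV

59.71


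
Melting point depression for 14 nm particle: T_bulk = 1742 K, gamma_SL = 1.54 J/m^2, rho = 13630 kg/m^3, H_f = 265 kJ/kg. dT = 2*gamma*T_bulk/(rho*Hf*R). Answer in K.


Radius R = 14/2 = 7 nm = 7e-09 m
Convert H_f = 265 kJ/kg = 265000 J/kg
dT = 2 * gamma_SL * T_bulk / (rho * H_f * R)
dT = 2 * 1.54 * 1742 / (13630 * 265000 * 7e-09)
dT = 212.2 K

212.2


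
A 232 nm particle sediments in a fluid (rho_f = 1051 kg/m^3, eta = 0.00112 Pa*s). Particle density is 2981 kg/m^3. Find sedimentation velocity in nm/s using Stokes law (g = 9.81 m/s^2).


Radius R = 232/2 nm = 1.16e-07 m
Density difference = 2981 - 1051 = 1930 kg/m^3
v = 2 * R^2 * (rho_p - rho_f) * g / (9 * eta)
v = 2 * (1.16e-07)^2 * 1930 * 9.81 / (9 * 0.00112)
v = 5.05489e-08 m/s = 50.5489 nm/s

50.5489


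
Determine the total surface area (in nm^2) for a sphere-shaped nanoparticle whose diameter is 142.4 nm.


Radius r = 142.4/2 = 71.2 nm
Surface area SA = 4 * pi * r^2
SA = 4 * pi * (71.2)^2
SA = 63704.46 nm^2

63704.46


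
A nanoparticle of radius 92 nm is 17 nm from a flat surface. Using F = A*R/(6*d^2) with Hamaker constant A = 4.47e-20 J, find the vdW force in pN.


Convert to SI: R = 92 nm = 9.2e-08 m, d = 17 nm = 1.7e-08 m
F = A * R / (6 * d^2)
F = 4.47e-20 * 9.2e-08 / (6 * (1.7e-08)^2)
F = 2.37163e-12 N = 2.372 pN

2.372


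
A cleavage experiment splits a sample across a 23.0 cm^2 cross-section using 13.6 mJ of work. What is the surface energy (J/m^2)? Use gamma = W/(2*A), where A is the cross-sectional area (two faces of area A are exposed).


Convert: A = 23.0 cm^2 = 0.0023 m^2, W = 13.6 mJ = 0.0136 J
Cleaving exposes two faces of area A, so total new surface = 2*A and gamma = W / (2*A)
gamma = 0.0136 / (2 * 0.0023)
gamma = 2.957 J/m^2

2.957


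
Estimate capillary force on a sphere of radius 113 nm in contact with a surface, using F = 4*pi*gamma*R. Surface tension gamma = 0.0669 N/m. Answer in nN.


Convert radius: R = 113 nm = 1.13e-07 m
F = 4 * pi * gamma * R
F = 4 * pi * 0.0669 * 1.13e-07
F = 9.4998e-08 N = 94.998 nN

94.998


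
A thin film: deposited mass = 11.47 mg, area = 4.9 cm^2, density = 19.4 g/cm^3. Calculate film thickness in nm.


Convert: m = 11.47 mg = 1.1470e-05 kg, A = 4.9 cm^2 = 4.9000e-04 m^2, rho = 19.4 g/cm^3 = 19400 kg/m^3
t = m / (A * rho)
t = 1.1470e-05 / (4.9000e-04 * 19400)
t = 1.2066e-06 m = 1206.6 nm

1206.6


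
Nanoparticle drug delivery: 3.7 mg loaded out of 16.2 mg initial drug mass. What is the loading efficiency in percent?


Drug loading efficiency = (drug loaded / drug initial) * 100
DLE = 3.7 / 16.2 * 100
DLE = 0.2284 * 100
DLE = 22.84%

22.84


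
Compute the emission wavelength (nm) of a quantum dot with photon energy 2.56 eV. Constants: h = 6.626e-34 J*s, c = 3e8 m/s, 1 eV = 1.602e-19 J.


Convert energy: E = 2.56 eV = 2.56 * 1.602e-19 = 4.10112e-19 J
lambda = h*c / E = 6.626e-34 * 3e8 / 4.10112e-19
lambda = 4.84697e-07 m = 484.7 nm

484.7


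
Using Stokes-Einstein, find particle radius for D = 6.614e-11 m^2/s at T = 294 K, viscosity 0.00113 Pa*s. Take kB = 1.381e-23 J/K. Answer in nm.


Stokes-Einstein: R = kB*T / (6*pi*eta*D)
R = 1.381e-23 * 294 / (6 * pi * 0.00113 * 6.614e-11)
R = 2.88202e-09 m = 2.88 nm

2.88


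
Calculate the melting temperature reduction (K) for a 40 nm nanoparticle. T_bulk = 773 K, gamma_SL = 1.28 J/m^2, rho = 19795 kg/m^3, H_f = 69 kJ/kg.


Radius R = 40/2 = 20 nm = 2e-08 m
Convert H_f = 69 kJ/kg = 69000 J/kg
dT = 2 * gamma_SL * T_bulk / (rho * H_f * R)
dT = 2 * 1.28 * 773 / (19795 * 69000 * 2e-08)
dT = 72.4 K

72.4


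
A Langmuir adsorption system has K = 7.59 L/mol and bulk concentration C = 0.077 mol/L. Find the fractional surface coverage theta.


Langmuir isotherm: theta = K*C / (1 + K*C)
K*C = 7.59 * 0.077 = 0.58443
theta = 0.58443 / (1 + 0.58443) = 0.58443 / 1.58443
theta = 0.3689

0.3689


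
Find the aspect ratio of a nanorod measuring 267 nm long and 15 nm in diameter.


Aspect ratio AR = length / diameter
AR = 267 / 15
AR = 17.8

17.8


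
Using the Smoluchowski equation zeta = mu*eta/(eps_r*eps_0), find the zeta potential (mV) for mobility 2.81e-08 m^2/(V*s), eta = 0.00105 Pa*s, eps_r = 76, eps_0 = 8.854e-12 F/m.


Smoluchowski equation: zeta = mu * eta / (eps_r * eps_0)
zeta = 2.81e-08 * 0.00105 / (76 * 8.854e-12)
zeta = 0.043847 V = 43.85 mV

43.85


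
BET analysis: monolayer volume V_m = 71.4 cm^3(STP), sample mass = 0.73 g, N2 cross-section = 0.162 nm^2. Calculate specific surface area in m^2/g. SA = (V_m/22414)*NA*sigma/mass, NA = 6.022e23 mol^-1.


Number of moles in monolayer = V_m / 22414 = 71.4 / 22414 = 0.00318551
Number of molecules = moles * NA = 0.00318551 * 6.022e23
SA = molecules * sigma / mass
SA = (71.4 / 22414) * 6.022e23 * 0.162e-18 / 0.73
SA = 425.7 m^2/g

425.7


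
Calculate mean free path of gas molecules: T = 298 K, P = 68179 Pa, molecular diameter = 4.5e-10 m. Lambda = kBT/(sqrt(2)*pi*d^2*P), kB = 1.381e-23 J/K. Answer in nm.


Mean free path: lambda = kB*T / (sqrt(2) * pi * d^2 * P)
lambda = 1.381e-23 * 298 / (sqrt(2) * pi * (4.5e-10)^2 * 68179)
lambda = 6.70918e-08 m
lambda = 67.09 nm

67.09


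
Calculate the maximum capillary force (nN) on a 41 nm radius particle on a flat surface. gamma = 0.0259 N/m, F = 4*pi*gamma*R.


Convert radius: R = 41 nm = 4.1e-08 m
F = 4 * pi * gamma * R
F = 4 * pi * 0.0259 * 4.1e-08
F = 1.33442e-08 N = 13.3442 nN

13.3442


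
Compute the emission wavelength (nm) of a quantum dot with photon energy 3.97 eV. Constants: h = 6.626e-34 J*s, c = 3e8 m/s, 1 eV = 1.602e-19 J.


Convert energy: E = 3.97 eV = 3.97 * 1.602e-19 = 6.35994e-19 J
lambda = h*c / E = 6.626e-34 * 3e8 / 6.35994e-19
lambda = 3.1255e-07 m = 312.6 nm

312.6


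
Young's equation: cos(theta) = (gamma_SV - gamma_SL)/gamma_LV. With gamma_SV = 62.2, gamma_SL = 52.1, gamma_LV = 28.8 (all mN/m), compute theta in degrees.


cos(theta) = (gamma_SV - gamma_SL) / gamma_LV
cos(theta) = (62.2 - 52.1) / 28.8
cos(theta) = 0.350694
theta = arccos(0.350694) = 69.47 degrees

69.47


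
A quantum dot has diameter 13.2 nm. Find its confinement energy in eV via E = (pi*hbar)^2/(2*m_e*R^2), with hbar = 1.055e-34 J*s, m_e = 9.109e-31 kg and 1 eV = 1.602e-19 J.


Radius R = 13.2/2 = 6.6 nm = 6.6e-09 m
E = (pi * 1.055e-34)^2 / (2 * 9.109e-31 * (6.6e-09)^2)
E(J) = 1.38425e-21
E = E(J) / 1.602e-19 = 0.0086 eV

0.0086


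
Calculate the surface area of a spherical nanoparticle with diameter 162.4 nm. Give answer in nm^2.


Radius r = 162.4/2 = 81.2 nm
Surface area SA = 4 * pi * r^2
SA = 4 * pi * (81.2)^2
SA = 82855.61 nm^2

82855.61


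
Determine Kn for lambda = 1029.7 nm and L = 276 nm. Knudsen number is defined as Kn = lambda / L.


Knudsen number Kn = lambda / L
Kn = 1029.7 / 276
Kn = 3.7308

3.7308


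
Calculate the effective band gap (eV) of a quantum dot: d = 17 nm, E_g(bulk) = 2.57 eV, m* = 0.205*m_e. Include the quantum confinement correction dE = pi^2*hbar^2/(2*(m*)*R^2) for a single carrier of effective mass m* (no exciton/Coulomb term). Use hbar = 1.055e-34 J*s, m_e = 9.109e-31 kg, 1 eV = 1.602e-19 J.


Radius R = 17/2 nm = 8.5e-09 m
Confinement energy dE = pi^2 * hbar^2 / (2 * m_eff * m_e * R^2)
dE = pi^2 * (1.055e-34)^2 / (2 * 0.205 * 9.109e-31 * (8.5e-09)^2) J, divided by 1.602e-19 J/eV
dE = 0.0254 eV
Total band gap = E_g(bulk) + dE = 2.57 + 0.0254 = 2.5954 eV

2.5954


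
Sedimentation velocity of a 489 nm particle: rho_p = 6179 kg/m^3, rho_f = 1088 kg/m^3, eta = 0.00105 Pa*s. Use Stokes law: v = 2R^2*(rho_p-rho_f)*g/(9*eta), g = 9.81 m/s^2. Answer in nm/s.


Radius R = 489/2 nm = 2.445e-07 m
Density difference = 6179 - 1088 = 5091 kg/m^3
v = 2 * R^2 * (rho_p - rho_f) * g / (9 * eta)
v = 2 * (2.445e-07)^2 * 5091 * 9.81 / (9 * 0.00105)
v = 6.3187e-07 m/s = 631.8704 nm/s

631.8704


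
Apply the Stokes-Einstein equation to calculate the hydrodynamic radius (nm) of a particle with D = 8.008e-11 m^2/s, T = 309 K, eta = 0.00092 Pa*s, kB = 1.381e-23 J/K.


Stokes-Einstein: R = kB*T / (6*pi*eta*D)
R = 1.381e-23 * 309 / (6 * pi * 0.00092 * 8.008e-11)
R = 3.07283e-09 m = 3.07 nm

3.07


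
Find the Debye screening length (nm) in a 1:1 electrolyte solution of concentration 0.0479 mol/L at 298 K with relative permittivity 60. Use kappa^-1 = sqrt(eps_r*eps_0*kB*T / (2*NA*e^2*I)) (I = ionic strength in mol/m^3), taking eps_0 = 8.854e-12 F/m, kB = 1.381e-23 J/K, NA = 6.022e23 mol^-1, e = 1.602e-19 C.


Ionic strength I = 0.0479 * 1^2 * 1000 = 47.9 mol/m^3
kappa^-1 = sqrt(60 * 8.854e-12 * 1.381e-23 * 298 / (2 * 6.022e23 * (1.602e-19)^2 * 47.9))
kappa^-1 = 1.215 nm

1.215


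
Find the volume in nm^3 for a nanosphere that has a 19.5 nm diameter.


Radius r = 19.5/2 = 9.75 nm
Volume V = (4/3) * pi * r^3
V = (4/3) * pi * (9.75)^3
V = 3882.42 nm^3

3882.42


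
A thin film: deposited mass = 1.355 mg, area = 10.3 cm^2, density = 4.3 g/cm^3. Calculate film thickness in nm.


Convert: m = 1.355 mg = 1.3550e-06 kg, A = 10.3 cm^2 = 1.0300e-03 m^2, rho = 4.3 g/cm^3 = 4300 kg/m^3
t = m / (A * rho)
t = 1.3550e-06 / (1.0300e-03 * 4300)
t = 3.0594e-07 m = 305.9 nm

305.9


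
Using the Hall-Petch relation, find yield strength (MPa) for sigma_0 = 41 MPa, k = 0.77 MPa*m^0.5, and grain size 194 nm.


d = 194 nm = 1.94e-07 m
sqrt(d) = 0.0004404543
Hall-Petch contribution = k / sqrt(d) = 0.77 / 0.0004404543 = 1748.2 MPa
sigma = sigma_0 + k/sqrt(d) = 41 + 1748.2 = 1789.2 MPa

1789.2


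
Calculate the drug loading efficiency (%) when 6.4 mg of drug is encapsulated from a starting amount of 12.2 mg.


Drug loading efficiency = (drug loaded / drug initial) * 100
DLE = 6.4 / 12.2 * 100
DLE = 0.5246 * 100
DLE = 52.46%

52.46


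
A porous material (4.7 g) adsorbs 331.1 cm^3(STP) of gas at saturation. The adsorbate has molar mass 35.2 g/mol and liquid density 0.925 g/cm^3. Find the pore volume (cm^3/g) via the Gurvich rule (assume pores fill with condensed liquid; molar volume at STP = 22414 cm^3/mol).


Moles adsorbed n = V_ads / 22414 = 331.1 / 22414 = 1.477202e-02 mol
Liquid volume V_liq = n * M / rho_liq = 1.477202e-02 * 35.2 / 0.925 = 0.56214 cm^3
Specific pore volume V_pore = V_liq / m_sample = 0.56214 / 4.7
V_pore = 0.1196 cm^3/g

0.1196


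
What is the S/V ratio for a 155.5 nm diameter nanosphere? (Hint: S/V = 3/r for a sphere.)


Radius r = 155.5/2 = 77.75 nm
S/V = 3 / r = 3 / 77.75
S/V = 0.0386 nm^-1

0.0386


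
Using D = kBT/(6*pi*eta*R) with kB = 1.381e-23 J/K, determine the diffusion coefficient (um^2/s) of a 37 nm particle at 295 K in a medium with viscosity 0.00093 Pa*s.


Radius R = 37/2 = 18.5 nm = 1.85e-08 m
D = kB*T / (6*pi*eta*R)
D = 1.381e-23 * 295 / (6 * pi * 0.00093 * 1.85e-08)
D = 1.2562e-11 m^2/s = 12.562 um^2/s

12.562


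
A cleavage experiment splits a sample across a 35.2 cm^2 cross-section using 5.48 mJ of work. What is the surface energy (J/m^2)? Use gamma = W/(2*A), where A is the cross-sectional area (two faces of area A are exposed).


Convert: A = 35.2 cm^2 = 0.00352 m^2, W = 5.48 mJ = 0.00548 J
Cleaving exposes two faces of area A, so total new surface = 2*A and gamma = W / (2*A)
gamma = 0.00548 / (2 * 0.00352)
gamma = 0.778 J/m^2

0.778


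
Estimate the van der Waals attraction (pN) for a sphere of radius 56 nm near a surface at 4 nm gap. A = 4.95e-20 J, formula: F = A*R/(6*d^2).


Convert to SI: R = 56 nm = 5.6e-08 m, d = 4 nm = 4e-09 m
F = A * R / (6 * d^2)
F = 4.95e-20 * 5.6e-08 / (6 * (4e-09)^2)
F = 2.8875e-11 N = 28.875 pN

28.875


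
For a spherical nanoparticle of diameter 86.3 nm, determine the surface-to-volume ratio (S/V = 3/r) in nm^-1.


Radius r = 86.3/2 = 43.15 nm
S/V = 3 / r = 3 / 43.15
S/V = 0.0695 nm^-1

0.0695


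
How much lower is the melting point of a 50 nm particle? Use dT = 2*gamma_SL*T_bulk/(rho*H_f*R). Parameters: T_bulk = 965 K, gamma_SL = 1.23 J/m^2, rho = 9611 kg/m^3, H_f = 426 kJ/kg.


Radius R = 50/2 = 25 nm = 2.5e-08 m
Convert H_f = 426 kJ/kg = 426000 J/kg
dT = 2 * gamma_SL * T_bulk / (rho * H_f * R)
dT = 2 * 1.23 * 965 / (9611 * 426000 * 2.5e-08)
dT = 23.2 K

23.2


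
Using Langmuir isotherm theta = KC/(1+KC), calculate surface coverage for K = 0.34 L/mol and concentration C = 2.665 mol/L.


Langmuir isotherm: theta = K*C / (1 + K*C)
K*C = 0.34 * 2.665 = 0.9061
theta = 0.9061 / (1 + 0.9061) = 0.9061 / 1.9061
theta = 0.4754

0.4754


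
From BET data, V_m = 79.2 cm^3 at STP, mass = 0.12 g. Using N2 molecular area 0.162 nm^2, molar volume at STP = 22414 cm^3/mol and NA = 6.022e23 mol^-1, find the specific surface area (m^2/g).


Number of moles in monolayer = V_m / 22414 = 79.2 / 22414 = 0.00353351
Number of molecules = moles * NA = 0.00353351 * 6.022e23
SA = molecules * sigma / mass
SA = (79.2 / 22414) * 6.022e23 * 0.162e-18 / 0.12
SA = 2872.6 m^2/g

2872.6


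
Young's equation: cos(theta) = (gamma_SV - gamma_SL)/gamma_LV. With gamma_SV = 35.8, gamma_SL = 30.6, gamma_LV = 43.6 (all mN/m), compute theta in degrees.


cos(theta) = (gamma_SV - gamma_SL) / gamma_LV
cos(theta) = (35.8 - 30.6) / 43.6
cos(theta) = 0.119266
theta = arccos(0.119266) = 83.15 degrees

83.15


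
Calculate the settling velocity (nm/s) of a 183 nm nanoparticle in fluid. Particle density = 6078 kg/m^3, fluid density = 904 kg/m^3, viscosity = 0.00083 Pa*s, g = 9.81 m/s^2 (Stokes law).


Radius R = 183/2 nm = 9.15e-08 m
Density difference = 6078 - 904 = 5174 kg/m^3
v = 2 * R^2 * (rho_p - rho_f) * g / (9 * eta)
v = 2 * (9.15e-08)^2 * 5174 * 9.81 / (9 * 0.00083)
v = 1.13775e-07 m/s = 113.775 nm/s

113.775


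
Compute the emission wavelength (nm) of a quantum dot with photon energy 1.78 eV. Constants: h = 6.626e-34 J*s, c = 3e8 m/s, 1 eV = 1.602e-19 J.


Convert energy: E = 1.78 eV = 1.78 * 1.602e-19 = 2.85156e-19 J
lambda = h*c / E = 6.626e-34 * 3e8 / 2.85156e-19
lambda = 6.97092e-07 m = 697.1 nm

697.1


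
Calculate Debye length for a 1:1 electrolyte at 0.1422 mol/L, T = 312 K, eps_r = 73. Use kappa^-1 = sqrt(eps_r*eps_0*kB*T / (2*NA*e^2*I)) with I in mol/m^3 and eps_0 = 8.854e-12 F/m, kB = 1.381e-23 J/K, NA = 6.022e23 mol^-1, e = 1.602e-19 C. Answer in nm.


Ionic strength I = 0.1422 * 1^2 * 1000 = 142.2 mol/m^3
kappa^-1 = sqrt(73 * 8.854e-12 * 1.381e-23 * 312 / (2 * 6.022e23 * (1.602e-19)^2 * 142.2))
kappa^-1 = 0.796 nm

0.796


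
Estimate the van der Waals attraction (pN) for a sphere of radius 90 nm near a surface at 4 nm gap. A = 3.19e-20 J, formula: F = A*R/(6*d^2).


Convert to SI: R = 90 nm = 9e-08 m, d = 4 nm = 4e-09 m
F = A * R / (6 * d^2)
F = 3.19e-20 * 9e-08 / (6 * (4e-09)^2)
F = 2.99063e-11 N = 29.906 pN

29.906


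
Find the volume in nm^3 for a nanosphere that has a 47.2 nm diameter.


Radius r = 47.2/2 = 23.6 nm
Volume V = (4/3) * pi * r^3
V = (4/3) * pi * (23.6)^3
V = 55058.53 nm^3

55058.53


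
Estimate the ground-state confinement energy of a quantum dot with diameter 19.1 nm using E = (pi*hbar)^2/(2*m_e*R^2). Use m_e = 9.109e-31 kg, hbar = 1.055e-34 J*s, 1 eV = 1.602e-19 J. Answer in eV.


Radius R = 19.1/2 = 9.55 nm = 9.55e-09 m
E = (pi * 1.055e-34)^2 / (2 * 9.109e-31 * (9.55e-09)^2)
E(J) = 6.61146e-22
E = E(J) / 1.602e-19 = 0.0041 eV

0.0041


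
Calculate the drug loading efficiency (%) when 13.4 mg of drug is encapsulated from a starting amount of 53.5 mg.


Drug loading efficiency = (drug loaded / drug initial) * 100
DLE = 13.4 / 53.5 * 100
DLE = 0.2505 * 100
DLE = 25.05%

25.05


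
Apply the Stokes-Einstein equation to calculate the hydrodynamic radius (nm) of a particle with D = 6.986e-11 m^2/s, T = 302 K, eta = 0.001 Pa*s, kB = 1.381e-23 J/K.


Stokes-Einstein: R = kB*T / (6*pi*eta*D)
R = 1.381e-23 * 302 / (6 * pi * 0.001 * 6.986e-11)
R = 3.16717e-09 m = 3.17 nm

3.17


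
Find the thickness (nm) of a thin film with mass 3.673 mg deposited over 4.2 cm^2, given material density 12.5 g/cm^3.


Convert: m = 3.673 mg = 3.6730e-06 kg, A = 4.2 cm^2 = 4.2000e-04 m^2, rho = 12.5 g/cm^3 = 12500 kg/m^3
t = m / (A * rho)
t = 3.6730e-06 / (4.2000e-04 * 12500)
t = 6.9962e-07 m = 699.6 nm

699.6


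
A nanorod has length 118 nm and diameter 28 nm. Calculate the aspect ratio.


Aspect ratio AR = length / diameter
AR = 118 / 28
AR = 4.21

4.21


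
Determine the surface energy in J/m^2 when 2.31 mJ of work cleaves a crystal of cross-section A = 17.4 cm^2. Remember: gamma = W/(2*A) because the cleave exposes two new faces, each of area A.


Convert: A = 17.4 cm^2 = 0.00174 m^2, W = 2.31 mJ = 0.00231 J
Cleaving exposes two faces of area A, so total new surface = 2*A and gamma = W / (2*A)
gamma = 0.00231 / (2 * 0.00174)
gamma = 0.664 J/m^2

0.664
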